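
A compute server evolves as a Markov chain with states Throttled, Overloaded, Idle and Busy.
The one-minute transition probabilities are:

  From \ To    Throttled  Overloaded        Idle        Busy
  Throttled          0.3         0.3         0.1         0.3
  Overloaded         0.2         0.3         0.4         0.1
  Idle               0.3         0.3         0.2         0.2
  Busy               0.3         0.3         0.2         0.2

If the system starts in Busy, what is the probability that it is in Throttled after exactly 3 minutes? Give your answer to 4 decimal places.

Propagate the distribution vector 3 minutes from Busy.
After 0 minutes: (0.0000, 0.0000, 0.0000, 1.0000)
After 1 minute: (0.3000, 0.3000, 0.2000, 0.2000)
After 2 minutes: (0.2700, 0.3000, 0.2300, 0.2000)
After 3 minutes: (0.2700, 0.3000, 0.2330, 0.1970)
P(in Throttled after 3 minutes) = 0.2700

0.2700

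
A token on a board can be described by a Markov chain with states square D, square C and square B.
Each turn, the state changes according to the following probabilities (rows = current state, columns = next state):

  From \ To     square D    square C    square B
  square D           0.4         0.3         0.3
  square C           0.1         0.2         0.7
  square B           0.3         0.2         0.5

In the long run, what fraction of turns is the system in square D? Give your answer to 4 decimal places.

0.2826

Let the stationary distribution be π with π = πP and π_1 + π_2 + π_3 = 1.
π_1 = 0.4·π_1 + 0.1·π_2 + 0.3·π_3
π_2 = 0.3·π_1 + 0.2·π_2 + 0.2·π_3
Solving with the normalization constraint gives π = (0.2826, 0.2283, 0.4891).
So the stationary probability of square D is 0.2826.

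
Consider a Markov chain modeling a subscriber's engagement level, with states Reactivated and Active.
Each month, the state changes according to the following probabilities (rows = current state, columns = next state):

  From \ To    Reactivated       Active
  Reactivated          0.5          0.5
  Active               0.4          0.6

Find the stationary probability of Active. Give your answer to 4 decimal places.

Let the stationary distribution be π with π = πP and π_1 + π_2 = 1.
π_1 = 0.5·π_1 + 0.4·π_2
Solving with the normalization constraint gives π = (0.4444, 0.5556).
So the stationary probability of Active is 0.5556.

0.5556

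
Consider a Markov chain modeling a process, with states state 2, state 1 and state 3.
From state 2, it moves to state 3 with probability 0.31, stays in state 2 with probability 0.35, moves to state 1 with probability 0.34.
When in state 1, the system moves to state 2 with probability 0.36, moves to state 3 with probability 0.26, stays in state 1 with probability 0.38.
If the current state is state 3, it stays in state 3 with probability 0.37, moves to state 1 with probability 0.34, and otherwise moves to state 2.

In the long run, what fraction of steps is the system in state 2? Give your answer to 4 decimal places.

0.3349

Let the stationary distribution be π with π = πP and π_1 + π_2 + π_3 = 1.
π_1 = 0.35·π_1 + 0.36·π_2 + 0.29·π_3
π_2 = 0.34·π_1 + 0.38·π_2 + 0.34·π_3
Solving with the normalization constraint gives π = (0.3349, 0.3542, 0.3109).
So the stationary probability of state 2 is 0.3349.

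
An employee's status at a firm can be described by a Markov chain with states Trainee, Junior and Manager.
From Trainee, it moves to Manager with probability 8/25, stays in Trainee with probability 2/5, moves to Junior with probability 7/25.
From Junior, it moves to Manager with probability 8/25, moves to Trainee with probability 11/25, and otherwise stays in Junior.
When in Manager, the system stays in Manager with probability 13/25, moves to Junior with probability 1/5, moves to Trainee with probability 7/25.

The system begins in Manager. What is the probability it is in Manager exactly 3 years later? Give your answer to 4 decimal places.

Propagate the distribution vector 3 years from Manager.
After 0 years: (0.0000, 0.0000, 1.0000)
After 1 year: (0.2800, 0.2000, 0.5200)
After 2 years: (0.3456, 0.2304, 0.4240)
After 3 years: (0.3583, 0.2369, 0.4048)
P(in Manager after 3 years) = 0.4048

0.4048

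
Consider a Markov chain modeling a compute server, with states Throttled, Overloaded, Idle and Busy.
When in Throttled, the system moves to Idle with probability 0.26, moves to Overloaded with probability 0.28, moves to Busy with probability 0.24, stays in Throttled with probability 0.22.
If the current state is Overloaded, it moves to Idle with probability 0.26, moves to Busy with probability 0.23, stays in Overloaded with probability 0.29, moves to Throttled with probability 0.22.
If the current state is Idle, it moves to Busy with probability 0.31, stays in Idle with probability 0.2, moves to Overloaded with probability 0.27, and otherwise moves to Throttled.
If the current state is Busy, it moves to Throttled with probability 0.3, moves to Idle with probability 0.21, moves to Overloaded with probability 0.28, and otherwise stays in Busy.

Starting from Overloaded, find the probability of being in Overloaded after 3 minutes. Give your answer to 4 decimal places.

Propagate the distribution vector 3 minutes from Overloaded.
After 0 minutes: (0.0000, 1.0000, 0.0000, 0.0000)
After 1 minute: (0.2200, 0.2900, 0.2600, 0.2300)
After 2 minutes: (0.2384, 0.2803, 0.2329, 0.2484)
After 3 minutes: (0.2399, 0.2805, 0.2336, 0.2460)
P(in Overloaded after 3 minutes) = 0.2805

0.2805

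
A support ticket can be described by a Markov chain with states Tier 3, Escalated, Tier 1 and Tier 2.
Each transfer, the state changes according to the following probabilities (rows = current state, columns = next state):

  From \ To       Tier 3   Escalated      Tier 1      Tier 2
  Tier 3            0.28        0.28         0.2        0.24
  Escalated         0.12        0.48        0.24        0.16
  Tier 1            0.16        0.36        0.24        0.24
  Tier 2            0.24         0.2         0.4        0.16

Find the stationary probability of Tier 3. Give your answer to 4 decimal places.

0.1834

Let the stationary distribution be π with π = πP and π_1 + π_2 + π_3 + π_4 = 1.
π_1 = 0.28·π_1 + 0.12·π_2 + 0.16·π_3 + 0.24·π_4
π_2 = 0.28·π_1 + 0.48·π_2 + 0.36·π_3 + 0.2·π_4
π_3 = 0.2·π_1 + 0.24·π_2 + 0.24·π_3 + 0.4·π_4
Solving with the normalization constraint gives π = (0.1834, 0.3568, 0.2640, 0.1958).
So the stationary probability of Tier 3 is 0.1834.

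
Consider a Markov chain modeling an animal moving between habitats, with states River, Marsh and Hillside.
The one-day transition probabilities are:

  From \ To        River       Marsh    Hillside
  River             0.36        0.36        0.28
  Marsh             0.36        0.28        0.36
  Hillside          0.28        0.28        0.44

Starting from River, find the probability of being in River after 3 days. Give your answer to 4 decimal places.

0.3317

Propagate the distribution vector 3 days from River.
After 0 days: (1.0000, 0.0000, 0.0000)
After 1 day: (0.3600, 0.3600, 0.2800)
After 2 days: (0.3376, 0.3088, 0.3536)
After 3 days: (0.3317, 0.3070, 0.3613)
P(in River after 3 days) = 0.3317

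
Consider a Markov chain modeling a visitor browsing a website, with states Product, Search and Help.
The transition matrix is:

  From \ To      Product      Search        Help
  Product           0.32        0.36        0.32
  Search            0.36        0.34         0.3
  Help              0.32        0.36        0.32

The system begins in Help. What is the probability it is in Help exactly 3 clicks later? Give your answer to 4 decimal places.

Propagate the distribution vector 3 clicks from Help.
After 0 clicks: (0.0000, 0.0000, 1.0000)
After 1 click: (0.3200, 0.3600, 0.3200)
After 2 clicks: (0.3344, 0.3528, 0.3128)
After 3 clicks: (0.3341, 0.3529, 0.3129)
P(in Help after 3 clicks) = 0.3129

0.3129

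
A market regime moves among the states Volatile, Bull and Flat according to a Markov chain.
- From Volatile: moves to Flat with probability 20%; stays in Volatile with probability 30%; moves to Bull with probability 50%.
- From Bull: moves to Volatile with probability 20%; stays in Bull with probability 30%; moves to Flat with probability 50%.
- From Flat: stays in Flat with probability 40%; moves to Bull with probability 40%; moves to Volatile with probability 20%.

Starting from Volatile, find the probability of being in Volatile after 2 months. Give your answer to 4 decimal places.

0.2300

Sum over the intermediate state after 1 month:
P = P(Volatile→Volatile)·P(Volatile→Volatile) + P(Volatile→Bull)·P(Bull→Volatile) + P(Volatile→Flat)·P(Flat→Volatile)
  = 0.3×0.3 + 0.5×0.2 + 0.2×0.2
  = 0.0900 + 0.1000 + 0.0400 = 0.2300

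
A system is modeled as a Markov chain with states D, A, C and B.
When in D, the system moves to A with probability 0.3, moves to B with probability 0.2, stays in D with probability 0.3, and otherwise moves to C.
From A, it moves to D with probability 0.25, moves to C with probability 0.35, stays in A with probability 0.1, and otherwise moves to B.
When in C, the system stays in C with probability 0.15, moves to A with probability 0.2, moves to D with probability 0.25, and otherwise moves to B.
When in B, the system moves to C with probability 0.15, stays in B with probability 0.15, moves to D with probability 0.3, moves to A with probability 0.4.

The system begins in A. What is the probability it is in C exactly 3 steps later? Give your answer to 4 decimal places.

Propagate the distribution vector 3 steps from A.
After 0 steps: (0.0000, 1.0000, 0.0000, 0.0000)
After 1 step: (0.2500, 0.1000, 0.3500, 0.3000)
After 2 steps: (0.2775, 0.2750, 0.1825, 0.2650)
After 3 steps: (0.2771, 0.2533, 0.2189, 0.2508)
P(in C after 3 steps) = 0.2189

0.2189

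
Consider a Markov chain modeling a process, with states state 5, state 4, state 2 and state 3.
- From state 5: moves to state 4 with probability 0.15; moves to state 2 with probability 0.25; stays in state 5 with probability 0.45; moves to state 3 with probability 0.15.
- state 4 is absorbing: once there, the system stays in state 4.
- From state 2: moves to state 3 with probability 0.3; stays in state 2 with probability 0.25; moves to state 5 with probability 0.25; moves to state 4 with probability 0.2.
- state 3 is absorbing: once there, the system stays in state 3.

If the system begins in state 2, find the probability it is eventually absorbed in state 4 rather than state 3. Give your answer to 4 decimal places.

Let h(s) be the probability of absorption at state 4 starting from transient state s. Then h(state 4) = 1 and h(state 3) = 0. By first-step analysis:
h(state 5) = 0.45·h(state 5) + 0.15·1 + 0.25·h(state 2) + 0.15·0
h(state 2) = 0.25·h(state 5) + 0.2·1 + 0.25·h(state 2) + 0.3·0
Solving: h(state 5) = 0.4643, h(state 2) = 0.4214.
Starting from state 2, the probability is 0.4214.

0.4214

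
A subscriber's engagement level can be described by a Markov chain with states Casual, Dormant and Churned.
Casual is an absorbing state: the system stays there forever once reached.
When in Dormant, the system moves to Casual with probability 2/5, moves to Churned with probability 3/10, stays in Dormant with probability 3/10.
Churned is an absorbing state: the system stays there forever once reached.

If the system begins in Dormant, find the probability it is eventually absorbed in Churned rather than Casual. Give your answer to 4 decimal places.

0.4286

Let h(s) be the probability of absorption at Churned starting from transient state s. Then h(Churned) = 1 and h(Casual) = 0. By first-step analysis:
h(Dormant) = 0.4·0 + 0.3·h(Dormant) + 0.3·1
Solving: h(Dormant) = 0.4286.
Starting from Dormant, the probability is 0.4286.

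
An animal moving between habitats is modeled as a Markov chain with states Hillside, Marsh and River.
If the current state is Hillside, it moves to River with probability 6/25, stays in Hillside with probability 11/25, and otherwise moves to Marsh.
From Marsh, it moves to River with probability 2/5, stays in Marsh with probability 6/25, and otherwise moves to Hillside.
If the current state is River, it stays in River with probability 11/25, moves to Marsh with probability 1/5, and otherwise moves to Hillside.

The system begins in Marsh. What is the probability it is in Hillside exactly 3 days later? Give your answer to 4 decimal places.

0.3911

Propagate the distribution vector 3 days from Marsh.
After 0 days: (0.0000, 1.0000, 0.0000)
After 1 day: (0.3600, 0.2400, 0.4000)
After 2 days: (0.3888, 0.2528, 0.3584)
After 3 days: (0.3911, 0.2568, 0.3521)
P(in Hillside after 3 days) = 0.3911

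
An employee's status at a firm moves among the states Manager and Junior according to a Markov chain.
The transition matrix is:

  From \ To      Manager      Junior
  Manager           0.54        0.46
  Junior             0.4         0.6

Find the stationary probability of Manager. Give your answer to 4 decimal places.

0.4651

Let the stationary distribution be π with π = πP and π_1 + π_2 = 1.
π_1 = 0.54·π_1 + 0.4·π_2
Solving with the normalization constraint gives π = (0.4651, 0.5349).
So the stationary probability of Manager is 0.4651.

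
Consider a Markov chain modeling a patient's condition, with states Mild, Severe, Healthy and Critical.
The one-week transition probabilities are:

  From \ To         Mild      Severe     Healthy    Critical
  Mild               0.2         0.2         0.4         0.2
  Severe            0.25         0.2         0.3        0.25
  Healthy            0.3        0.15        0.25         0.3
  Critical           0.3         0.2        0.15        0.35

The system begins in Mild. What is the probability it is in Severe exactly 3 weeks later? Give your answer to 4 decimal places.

0.1865

Propagate the distribution vector 3 weeks from Mild.
After 0 weeks: (1.0000, 0.0000, 0.0000, 0.0000)
After 1 week: (0.2000, 0.2000, 0.4000, 0.2000)
After 2 weeks: (0.2700, 0.1800, 0.2700, 0.2800)
After 3 weeks: (0.2640, 0.1865, 0.2715, 0.2780)
P(in Severe after 3 weeks) = 0.1865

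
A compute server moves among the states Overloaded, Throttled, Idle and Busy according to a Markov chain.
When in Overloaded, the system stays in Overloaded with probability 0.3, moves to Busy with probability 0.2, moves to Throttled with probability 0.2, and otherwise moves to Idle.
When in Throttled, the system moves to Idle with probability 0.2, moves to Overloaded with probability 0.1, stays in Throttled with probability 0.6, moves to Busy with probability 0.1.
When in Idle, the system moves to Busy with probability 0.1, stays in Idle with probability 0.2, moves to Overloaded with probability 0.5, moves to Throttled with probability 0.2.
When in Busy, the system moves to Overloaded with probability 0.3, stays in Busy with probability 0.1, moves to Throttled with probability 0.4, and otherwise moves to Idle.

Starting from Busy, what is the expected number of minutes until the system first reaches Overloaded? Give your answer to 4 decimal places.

Let t(s) be the expected number of minutes to first reach Overloaded from state s, with t(Overloaded) = 0. Conditioning on the first minute:
t(Throttled) = 1 + 0.6·t(Throttled) + 0.2·t(Idle) + 0.1·t(Busy)
t(Idle) = 1 + 0.2·t(Throttled) + 0.2·t(Idle) + 0.1·t(Busy)
t(Busy) = 1 + 0.4·t(Throttled) + 0.2·t(Idle) + 0.1·t(Busy)
Solving: t(Throttled) = 5.0000, t(Idle) = 3.0000, t(Busy) = 4.0000.
Expected minutes from Busy to Overloaded: 4.0000.

4.0000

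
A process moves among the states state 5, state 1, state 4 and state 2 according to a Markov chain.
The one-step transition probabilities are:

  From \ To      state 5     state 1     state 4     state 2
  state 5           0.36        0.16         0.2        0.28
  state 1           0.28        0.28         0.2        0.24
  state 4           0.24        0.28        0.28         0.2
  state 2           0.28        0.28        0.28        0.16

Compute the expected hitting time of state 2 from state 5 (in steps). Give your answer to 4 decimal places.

3.9347

Let t(s) be the expected number of steps to first reach state 2 from state s, with t(state 2) = 0. Conditioning on the first step:
t(state 5) = 1 + 0.36·t(state 5) + 0.16·t(state 1) + 0.2·t(state 4)
t(state 1) = 1 + 0.28·t(state 5) + 0.28·t(state 1) + 0.2·t(state 4)
t(state 4) = 1 + 0.24·t(state 5) + 0.28·t(state 1) + 0.28·t(state 4)
Solving: t(state 5) = 3.9347, t(state 1) = 4.1135, t(state 4) = 4.3002.
Expected steps from state 5 to state 2: 3.9347.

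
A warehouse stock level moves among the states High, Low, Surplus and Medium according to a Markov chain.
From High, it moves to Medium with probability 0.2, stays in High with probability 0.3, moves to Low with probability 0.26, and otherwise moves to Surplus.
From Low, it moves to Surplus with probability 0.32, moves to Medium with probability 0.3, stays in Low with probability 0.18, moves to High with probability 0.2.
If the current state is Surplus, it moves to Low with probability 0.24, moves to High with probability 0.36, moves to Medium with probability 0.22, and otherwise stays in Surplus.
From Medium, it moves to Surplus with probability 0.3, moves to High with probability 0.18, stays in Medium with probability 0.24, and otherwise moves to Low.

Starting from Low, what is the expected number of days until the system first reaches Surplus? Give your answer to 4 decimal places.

Let t(s) be the expected number of days to first reach Surplus from state s, with t(Surplus) = 0. Conditioning on the first day:
t(High) = 1 + 0.3·t(High) + 0.26·t(Low) + 0.2·t(Medium)
t(Low) = 1 + 0.2·t(High) + 0.18·t(Low) + 0.3·t(Medium)
t(Medium) = 1 + 0.18·t(High) + 0.28·t(Low) + 0.24·t(Medium)
Solving: t(High) = 3.6545, t(Low) = 3.3621, t(Medium) = 3.4200.
Expected days from Low to Surplus: 3.3621.

3.3621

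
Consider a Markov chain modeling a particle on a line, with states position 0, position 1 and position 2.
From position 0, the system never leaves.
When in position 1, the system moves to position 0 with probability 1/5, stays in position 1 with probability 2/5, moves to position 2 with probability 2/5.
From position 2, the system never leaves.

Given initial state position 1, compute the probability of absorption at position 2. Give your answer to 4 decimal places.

0.6667

Let h(s) be the probability of absorption at position 2 starting from transient state s. Then h(position 2) = 1 and h(position 0) = 0. By first-step analysis:
h(position 1) = 0.2·0 + 0.4·h(position 1) + 0.4·1
Solving: h(position 1) = 0.6667.
Starting from position 1, the probability is 0.6667.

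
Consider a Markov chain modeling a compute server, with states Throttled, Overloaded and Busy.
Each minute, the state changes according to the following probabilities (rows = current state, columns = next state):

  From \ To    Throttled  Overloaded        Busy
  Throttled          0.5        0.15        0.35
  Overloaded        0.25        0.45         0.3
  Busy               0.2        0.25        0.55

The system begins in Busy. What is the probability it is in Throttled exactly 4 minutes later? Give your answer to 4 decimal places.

0.3027

Propagate the distribution vector 4 minutes from Busy.
After 0 minutes: (0.0000, 0.0000, 1.0000)
After 1 minute: (0.2000, 0.2500, 0.5500)
After 2 minutes: (0.2725, 0.2800, 0.4475)
After 3 minutes: (0.2958, 0.2788, 0.4255)
After 4 minutes: (0.3027, 0.2762, 0.4212)
P(in Throttled after 4 minutes) = 0.3027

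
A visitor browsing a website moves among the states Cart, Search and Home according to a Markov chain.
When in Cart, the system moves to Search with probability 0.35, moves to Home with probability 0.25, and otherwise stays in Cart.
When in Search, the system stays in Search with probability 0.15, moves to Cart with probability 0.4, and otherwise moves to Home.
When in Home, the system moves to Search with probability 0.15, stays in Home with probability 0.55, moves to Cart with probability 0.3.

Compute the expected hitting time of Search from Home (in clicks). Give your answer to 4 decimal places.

Let t(s) be the expected number of clicks to first reach Search from state s, with t(Search) = 0. Conditioning on the first click:
t(Cart) = 1 + 0.4·t(Cart) + 0.25·t(Home)
t(Home) = 1 + 0.3·t(Cart) + 0.55·t(Home)
Solving: t(Cart) = 3.5897, t(Home) = 4.6154.
Expected clicks from Home to Search: 4.6154.

4.6154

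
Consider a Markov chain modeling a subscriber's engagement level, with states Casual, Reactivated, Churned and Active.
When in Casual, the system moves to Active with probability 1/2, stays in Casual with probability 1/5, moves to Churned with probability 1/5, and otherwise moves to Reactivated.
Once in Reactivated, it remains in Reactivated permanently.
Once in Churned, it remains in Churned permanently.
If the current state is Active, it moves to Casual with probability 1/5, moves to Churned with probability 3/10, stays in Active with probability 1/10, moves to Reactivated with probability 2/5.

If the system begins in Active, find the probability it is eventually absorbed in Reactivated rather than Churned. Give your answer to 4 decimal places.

Let h(s) be the probability of absorption at Reactivated starting from transient state s. Then h(Reactivated) = 1 and h(Churned) = 0. By first-step analysis:
h(Casual) = 0.2·h(Casual) + 0.1·1 + 0.2·0 + 0.5·h(Active)
h(Active) = 0.2·h(Casual) + 0.4·1 + 0.3·0 + 0.1·h(Active)
Solving: h(Casual) = 0.4677, h(Active) = 0.5484.
Starting from Active, the probability is 0.5484.

0.5484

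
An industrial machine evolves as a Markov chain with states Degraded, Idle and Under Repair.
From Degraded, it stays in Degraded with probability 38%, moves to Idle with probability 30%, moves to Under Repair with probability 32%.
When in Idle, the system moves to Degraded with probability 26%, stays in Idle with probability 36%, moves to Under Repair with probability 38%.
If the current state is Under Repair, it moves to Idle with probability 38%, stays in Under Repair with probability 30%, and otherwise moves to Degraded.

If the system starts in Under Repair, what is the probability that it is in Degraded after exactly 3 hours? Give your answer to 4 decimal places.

0.3182

Propagate the distribution vector 3 hours from Under Repair.
After 0 hours: (0.0000, 0.0000, 1.0000)
After 1 hour: (0.3200, 0.3800, 0.3000)
After 2 hours: (0.3164, 0.3468, 0.3368)
After 3 hours: (0.3182, 0.3478, 0.3341)
P(in Degraded after 3 hours) = 0.3182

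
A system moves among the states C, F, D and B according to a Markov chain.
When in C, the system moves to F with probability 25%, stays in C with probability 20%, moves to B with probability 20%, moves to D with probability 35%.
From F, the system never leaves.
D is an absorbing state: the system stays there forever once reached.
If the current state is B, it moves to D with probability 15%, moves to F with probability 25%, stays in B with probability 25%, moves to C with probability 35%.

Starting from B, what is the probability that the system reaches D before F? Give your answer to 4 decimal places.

0.4575

Let h(s) be the probability of absorption at D starting from transient state s. Then h(D) = 1 and h(F) = 0. By first-step analysis:
h(C) = 0.2·h(C) + 0.25·0 + 0.35·1 + 0.2·h(B)
h(B) = 0.35·h(C) + 0.25·0 + 0.15·1 + 0.25·h(B)
Solving: h(C) = 0.5519, h(B) = 0.4575.
Starting from B, the probability is 0.4575.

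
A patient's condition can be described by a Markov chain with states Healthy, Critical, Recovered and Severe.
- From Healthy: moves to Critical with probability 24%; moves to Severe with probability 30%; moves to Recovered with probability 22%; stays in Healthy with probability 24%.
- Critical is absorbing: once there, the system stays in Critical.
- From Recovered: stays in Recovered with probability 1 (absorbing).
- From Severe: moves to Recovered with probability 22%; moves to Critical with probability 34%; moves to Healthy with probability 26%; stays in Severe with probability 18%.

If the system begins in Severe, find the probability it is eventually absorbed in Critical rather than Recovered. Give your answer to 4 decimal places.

Let h(s) be the probability of absorption at Critical starting from transient state s. Then h(Critical) = 1 and h(Recovered) = 0. By first-step analysis:
h(Healthy) = 0.24·h(Healthy) + 0.24·1 + 0.22·0 + 0.3·h(Severe)
h(Severe) = 0.26·h(Healthy) + 0.34·1 + 0.22·0 + 0.18·h(Severe)
Solving: h(Healthy) = 0.5481, h(Severe) = 0.5884.
Starting from Severe, the probability is 0.5884.

0.5884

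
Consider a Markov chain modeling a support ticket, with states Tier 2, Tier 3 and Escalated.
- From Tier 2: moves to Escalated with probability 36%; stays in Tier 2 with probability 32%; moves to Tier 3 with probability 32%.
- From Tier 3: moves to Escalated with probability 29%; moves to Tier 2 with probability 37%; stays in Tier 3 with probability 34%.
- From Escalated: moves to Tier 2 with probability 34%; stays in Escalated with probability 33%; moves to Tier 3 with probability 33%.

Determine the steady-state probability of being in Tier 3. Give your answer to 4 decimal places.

Let the stationary distribution be π with π = πP and π_1 + π_2 + π_3 = 1.
π_1 = 0.32·π_1 + 0.37·π_2 + 0.34·π_3
π_2 = 0.32·π_1 + 0.34·π_2 + 0.33·π_3
Solving with the normalization constraint gives π = (0.3430, 0.3299, 0.3271).
So the stationary probability of Tier 3 is 0.3299.

0.3299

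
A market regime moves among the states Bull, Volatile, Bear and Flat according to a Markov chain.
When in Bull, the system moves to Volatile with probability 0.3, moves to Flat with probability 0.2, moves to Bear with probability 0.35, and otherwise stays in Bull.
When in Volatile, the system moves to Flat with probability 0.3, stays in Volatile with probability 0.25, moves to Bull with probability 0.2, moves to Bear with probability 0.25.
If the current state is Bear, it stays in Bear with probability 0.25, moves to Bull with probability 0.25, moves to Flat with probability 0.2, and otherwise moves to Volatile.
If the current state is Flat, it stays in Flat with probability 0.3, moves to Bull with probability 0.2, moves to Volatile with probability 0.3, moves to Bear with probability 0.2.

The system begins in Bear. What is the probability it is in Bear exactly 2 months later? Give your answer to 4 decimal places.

0.2650

Propagate the distribution vector 2 months from Bear.
After 0 months: (0.0000, 0.0000, 1.0000, 0.0000)
After 1 month: (0.2500, 0.3000, 0.2500, 0.2000)
After 2 months: (0.2000, 0.2850, 0.2650, 0.2500)
P(in Bear after 2 months) = 0.2650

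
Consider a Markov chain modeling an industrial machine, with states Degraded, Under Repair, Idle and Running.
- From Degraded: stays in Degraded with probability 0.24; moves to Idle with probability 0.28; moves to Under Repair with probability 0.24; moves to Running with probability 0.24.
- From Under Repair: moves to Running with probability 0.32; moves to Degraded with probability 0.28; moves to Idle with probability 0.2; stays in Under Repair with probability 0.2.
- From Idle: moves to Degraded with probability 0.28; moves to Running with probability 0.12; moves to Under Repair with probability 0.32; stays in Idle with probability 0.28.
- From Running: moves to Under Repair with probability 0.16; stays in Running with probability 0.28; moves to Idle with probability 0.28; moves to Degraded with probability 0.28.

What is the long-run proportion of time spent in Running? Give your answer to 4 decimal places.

0.2367

Let the stationary distribution be π with π = πP and π_1 + π_2 + π_3 + π_4 = 1.
π_1 = 0.24·π_1 + 0.28·π_2 + 0.28·π_3 + 0.28·π_4
π_2 = 0.24·π_1 + 0.2·π_2 + 0.32·π_3 + 0.16·π_4
π_3 = 0.28·π_1 + 0.2·π_2 + 0.28·π_3 + 0.28·π_4
Solving with the normalization constraint gives π = (0.2692, 0.2327, 0.2614, 0.2367).
So the stationary probability of Running is 0.2367.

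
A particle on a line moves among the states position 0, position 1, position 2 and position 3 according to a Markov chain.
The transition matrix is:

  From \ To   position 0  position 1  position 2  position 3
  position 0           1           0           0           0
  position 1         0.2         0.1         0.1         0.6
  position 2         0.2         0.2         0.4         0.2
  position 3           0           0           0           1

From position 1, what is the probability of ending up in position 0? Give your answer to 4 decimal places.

0.2692

Let h(s) be the probability of absorption at position 0 starting from transient state s. Then h(position 0) = 1 and h(position 3) = 0. By first-step analysis:
h(position 1) = 0.2·1 + 0.1·h(position 1) + 0.1·h(position 2) + 0.6·0
h(position 2) = 0.2·1 + 0.2·h(position 1) + 0.4·h(position 2) + 0.2·0
Solving: h(position 1) = 0.2692, h(position 2) = 0.4231.
Starting from position 1, the probability is 0.2692.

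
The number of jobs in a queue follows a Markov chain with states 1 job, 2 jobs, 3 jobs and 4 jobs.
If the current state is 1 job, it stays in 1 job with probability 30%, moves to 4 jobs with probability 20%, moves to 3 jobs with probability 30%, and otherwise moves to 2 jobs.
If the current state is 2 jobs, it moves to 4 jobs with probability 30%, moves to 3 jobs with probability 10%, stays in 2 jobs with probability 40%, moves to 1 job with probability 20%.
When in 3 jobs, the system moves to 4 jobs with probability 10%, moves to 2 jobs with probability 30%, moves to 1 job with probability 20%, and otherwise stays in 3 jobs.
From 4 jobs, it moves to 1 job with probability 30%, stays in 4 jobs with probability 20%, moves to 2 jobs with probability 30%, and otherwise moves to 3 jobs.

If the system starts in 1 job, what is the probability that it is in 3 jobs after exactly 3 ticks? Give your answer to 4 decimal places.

0.2500

Propagate the distribution vector 3 ticks from 1 job.
After 0 ticks: (1.0000, 0.0000, 0.0000, 0.0000)
After 1 tick: (0.3000, 0.2000, 0.3000, 0.2000)
After 2 ticks: (0.2500, 0.2900, 0.2700, 0.1900)
After 3 ticks: (0.2440, 0.3040, 0.2500, 0.2020)
P(in 3 jobs after 3 ticks) = 0.2500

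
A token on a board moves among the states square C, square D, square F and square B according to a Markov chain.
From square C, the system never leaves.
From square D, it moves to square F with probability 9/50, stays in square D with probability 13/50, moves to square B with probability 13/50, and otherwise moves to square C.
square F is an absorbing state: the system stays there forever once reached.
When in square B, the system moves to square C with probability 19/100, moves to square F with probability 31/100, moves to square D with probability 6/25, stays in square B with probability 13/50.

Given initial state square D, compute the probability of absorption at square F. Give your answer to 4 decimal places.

Let h(s) be the probability of absorption at square F starting from transient state s. Then h(square F) = 1 and h(square C) = 0. By first-step analysis:
h(square D) = 0.3·0 + 0.26·h(square D) + 0.18·1 + 0.26·h(square B)
h(square B) = 0.19·0 + 0.24·h(square D) + 0.31·1 + 0.26·h(square B)
Solving: h(square D) = 0.4406, h(square B) = 0.5618.
Starting from square D, the probability is 0.4406.

0.4406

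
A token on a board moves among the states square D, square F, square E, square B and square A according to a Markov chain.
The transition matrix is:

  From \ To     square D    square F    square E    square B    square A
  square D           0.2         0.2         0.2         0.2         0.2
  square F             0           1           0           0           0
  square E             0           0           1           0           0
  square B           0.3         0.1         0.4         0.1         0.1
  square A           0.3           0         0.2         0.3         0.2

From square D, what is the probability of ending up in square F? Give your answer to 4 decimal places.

0.3756

Let h(s) be the probability of absorption at square F starting from transient state s. Then h(square F) = 1 and h(square E) = 0. By first-step analysis:
h(square D) = 0.2·h(square D) + 0.2·1 + 0.2·0 + 0.2·h(square B) + 0.2·h(square A)
h(square B) = 0.3·h(square D) + 0.1·1 + 0.4·0 + 0.1·h(square B) + 0.1·h(square A)
h(square A) = 0.3·h(square D) + 0.2·0 + 0.3·h(square B) + 0.2·h(square A)
Solving: h(square D) = 0.3756, h(square B) = 0.2629, h(square A) = 0.2394.
Starting from square D, the probability is 0.3756.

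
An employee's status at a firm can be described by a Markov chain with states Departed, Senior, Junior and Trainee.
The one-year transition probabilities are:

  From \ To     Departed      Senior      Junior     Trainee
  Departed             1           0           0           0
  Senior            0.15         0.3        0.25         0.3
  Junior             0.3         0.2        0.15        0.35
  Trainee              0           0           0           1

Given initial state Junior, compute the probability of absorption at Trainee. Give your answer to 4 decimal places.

Let h(s) be the probability of absorption at Trainee starting from transient state s. Then h(Trainee) = 1 and h(Departed) = 0. By first-step analysis:
h(Senior) = 0.15·0 + 0.3·h(Senior) + 0.25·h(Junior) + 0.3·1
h(Junior) = 0.3·0 + 0.2·h(Senior) + 0.15·h(Junior) + 0.35·1
Solving: h(Senior) = 0.6284, h(Junior) = 0.5596.
Starting from Junior, the probability is 0.5596.

0.5596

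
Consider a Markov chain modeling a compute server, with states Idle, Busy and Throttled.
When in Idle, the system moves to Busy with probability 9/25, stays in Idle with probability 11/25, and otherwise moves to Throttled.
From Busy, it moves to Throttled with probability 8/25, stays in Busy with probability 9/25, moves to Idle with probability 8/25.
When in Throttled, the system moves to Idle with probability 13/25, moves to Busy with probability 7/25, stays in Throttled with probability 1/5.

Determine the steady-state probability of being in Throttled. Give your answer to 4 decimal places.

Let the stationary distribution be π with π = πP and π_1 + π_2 + π_3 = 1.
π_1 = 0.44·π_1 + 0.32·π_2 + 0.52·π_3
π_2 = 0.36·π_1 + 0.36·π_2 + 0.28·π_3
Solving with the normalization constraint gives π = (0.4184, 0.3407, 0.2409).
So the stationary probability of Throttled is 0.2409.

0.2409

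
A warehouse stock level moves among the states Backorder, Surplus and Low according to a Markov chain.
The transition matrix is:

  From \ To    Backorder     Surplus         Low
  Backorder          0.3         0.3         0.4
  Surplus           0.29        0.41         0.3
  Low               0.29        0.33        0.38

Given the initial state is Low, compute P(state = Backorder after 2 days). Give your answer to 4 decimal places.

0.2929

Sum over the intermediate state after 1 day:
P = P(Low→Backorder)·P(Backorder→Backorder) + P(Low→Surplus)·P(Surplus→Backorder) + P(Low→Low)·P(Low→Backorder)
  = 0.29×0.3 + 0.33×0.29 + 0.38×0.29
  = 0.0870 + 0.0957 + 0.1102 = 0.2929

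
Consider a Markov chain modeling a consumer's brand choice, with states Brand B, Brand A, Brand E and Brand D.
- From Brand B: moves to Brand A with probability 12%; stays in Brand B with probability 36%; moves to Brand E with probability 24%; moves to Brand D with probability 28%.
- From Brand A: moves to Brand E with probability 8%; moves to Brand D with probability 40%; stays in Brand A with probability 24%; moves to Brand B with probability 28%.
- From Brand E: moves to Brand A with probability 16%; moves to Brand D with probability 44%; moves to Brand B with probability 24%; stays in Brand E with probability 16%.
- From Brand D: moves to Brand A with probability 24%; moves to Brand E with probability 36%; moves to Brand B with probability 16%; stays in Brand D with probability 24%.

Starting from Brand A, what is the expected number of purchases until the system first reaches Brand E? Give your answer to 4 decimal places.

Let t(s) be the expected number of purchases to first reach Brand E from state s, with t(Brand E) = 0. Conditioning on the first purchase:
t(Brand B) = 1 + 0.36·t(Brand B) + 0.12·t(Brand A) + 0.28·t(Brand D)
t(Brand A) = 1 + 0.28·t(Brand B) + 0.24·t(Brand A) + 0.4·t(Brand D)
t(Brand D) = 1 + 0.16·t(Brand B) + 0.24·t(Brand A) + 0.24·t(Brand D)
Solving: t(Brand B) = 4.0550, t(Brand A) = 4.7393, t(Brand D) = 3.6661.
Expected purchases from Brand A to Brand E: 4.7393.

4.7393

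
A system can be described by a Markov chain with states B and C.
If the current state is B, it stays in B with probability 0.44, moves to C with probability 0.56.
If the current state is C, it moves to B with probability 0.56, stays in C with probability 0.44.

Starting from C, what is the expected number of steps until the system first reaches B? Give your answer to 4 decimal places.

Let t(s) be the expected number of steps to first reach B from state s, with t(B) = 0. Conditioning on the first step:
t(C) = 1 + 0.44·t(C)
Solving: t(C) = 1.7857.
Expected steps from C to B: 1.7857.

1.7857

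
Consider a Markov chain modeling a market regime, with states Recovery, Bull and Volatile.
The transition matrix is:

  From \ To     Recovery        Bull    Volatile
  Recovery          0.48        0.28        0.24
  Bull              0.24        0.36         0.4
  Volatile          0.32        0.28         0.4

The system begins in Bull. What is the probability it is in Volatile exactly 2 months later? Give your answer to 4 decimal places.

Sum over the intermediate state after 1 month:
P = P(Bull→Recovery)·P(Recovery→Volatile) + P(Bull→Bull)·P(Bull→Volatile) + P(Bull→Volatile)·P(Volatile→Volatile)
  = 0.24×0.24 + 0.36×0.4 + 0.4×0.4
  = 0.0576 + 0.1440 + 0.1600 = 0.3616

0.3616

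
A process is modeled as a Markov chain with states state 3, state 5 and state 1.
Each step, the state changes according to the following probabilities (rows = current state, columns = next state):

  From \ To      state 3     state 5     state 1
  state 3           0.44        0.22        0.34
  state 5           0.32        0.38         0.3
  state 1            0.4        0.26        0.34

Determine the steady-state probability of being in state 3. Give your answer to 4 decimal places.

0.3935

Let the stationary distribution be π with π = πP and π_1 + π_2 + π_3 = 1.
π_1 = 0.44·π_1 + 0.32·π_2 + 0.4·π_3
π_2 = 0.22·π_1 + 0.38·π_2 + 0.26·π_3
Solving with the normalization constraint gives π = (0.3935, 0.2776, 0.3289).
So the stationary probability of state 3 is 0.3935.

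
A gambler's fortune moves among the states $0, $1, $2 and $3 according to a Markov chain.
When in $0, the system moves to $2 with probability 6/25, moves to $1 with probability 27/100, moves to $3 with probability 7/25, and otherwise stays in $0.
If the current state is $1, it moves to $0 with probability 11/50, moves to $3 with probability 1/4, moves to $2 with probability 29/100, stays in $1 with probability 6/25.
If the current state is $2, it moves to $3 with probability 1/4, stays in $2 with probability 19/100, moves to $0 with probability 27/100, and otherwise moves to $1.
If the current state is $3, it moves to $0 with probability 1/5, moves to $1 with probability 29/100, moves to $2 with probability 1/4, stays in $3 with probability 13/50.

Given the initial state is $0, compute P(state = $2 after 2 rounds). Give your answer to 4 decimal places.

0.2443

Propagate the distribution vector 2 rounds from $0.
After 0 rounds: (1.0000, 0.0000, 0.0000, 0.0000)
After 1 round: (0.2100, 0.2700, 0.2400, 0.2800)
After 2 rounds: (0.2243, 0.2723, 0.2443, 0.2591)
P(in $2 after 2 rounds) = 0.2443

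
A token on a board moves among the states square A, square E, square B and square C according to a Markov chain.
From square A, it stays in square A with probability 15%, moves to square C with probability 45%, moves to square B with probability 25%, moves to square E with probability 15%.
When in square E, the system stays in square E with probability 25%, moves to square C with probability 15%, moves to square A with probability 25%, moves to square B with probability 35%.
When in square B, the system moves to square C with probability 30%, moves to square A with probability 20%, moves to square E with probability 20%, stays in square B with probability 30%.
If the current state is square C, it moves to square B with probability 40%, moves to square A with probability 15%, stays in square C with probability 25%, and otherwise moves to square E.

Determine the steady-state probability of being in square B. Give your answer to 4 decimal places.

Let the stationary distribution be π with π = πP and π_1 + π_2 + π_3 + π_4 = 1.
π_1 = 0.15·π_1 + 0.25·π_2 + 0.2·π_3 + 0.15·π_4
π_2 = 0.15·π_1 + 0.25·π_2 + 0.2·π_3 + 0.2·π_4
π_3 = 0.25·π_1 + 0.35·π_2 + 0.3·π_3 + 0.4·π_4
Solving with the normalization constraint gives π = (0.1865, 0.2007, 0.3291, 0.2837).
So the stationary probability of square B is 0.3291.

0.3291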